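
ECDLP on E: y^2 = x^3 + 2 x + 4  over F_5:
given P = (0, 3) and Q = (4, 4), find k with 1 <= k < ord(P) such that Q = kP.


Enumerate multiples of P until we hit Q = (4, 4):
  1P = (0, 3)
  2P = (4, 4)
Match found at i = 2.

k = 2


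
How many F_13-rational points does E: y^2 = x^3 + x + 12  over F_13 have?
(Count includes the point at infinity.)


For each x in F_13, count y with y^2 = x^3 + 1 x + 12 mod 13:
  x = 0: RHS = 12, y in [5, 8]  -> 2 point(s)
  x = 1: RHS = 1, y in [1, 12]  -> 2 point(s)
  x = 2: RHS = 9, y in [3, 10]  -> 2 point(s)
  x = 3: RHS = 3, y in [4, 9]  -> 2 point(s)
  x = 5: RHS = 12, y in [5, 8]  -> 2 point(s)
  x = 6: RHS = 0, y in [0]  -> 1 point(s)
  x = 8: RHS = 12, y in [5, 8]  -> 2 point(s)
  x = 9: RHS = 9, y in [3, 10]  -> 2 point(s)
  x = 12: RHS = 10, y in [6, 7]  -> 2 point(s)
Affine points: 17. Add the point at infinity: total = 18.

#E(F_13) = 18


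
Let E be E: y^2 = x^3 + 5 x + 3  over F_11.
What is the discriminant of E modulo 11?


4 a^3 + 27 b^2 = 4*5^3 + 27*3^2 = 500 + 243 = 743
Delta = -16 * (743) = -11888
Delta mod 11 = 3

Delta = 3 (mod 11)


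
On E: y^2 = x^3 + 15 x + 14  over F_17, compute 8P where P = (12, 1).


k = 8 = 1000_2 (binary, LSB first: 0001)
Double-and-add from P = (12, 1):
  bit 0 = 0: acc unchanged = O
  bit 1 = 0: acc unchanged = O
  bit 2 = 0: acc unchanged = O
  bit 3 = 1: acc = O + (12, 16) = (12, 16)

8P = (12, 16)


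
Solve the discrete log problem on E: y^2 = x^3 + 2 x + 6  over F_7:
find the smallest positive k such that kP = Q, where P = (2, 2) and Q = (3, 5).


Enumerate multiples of P until we hit Q = (3, 5):
  1P = (2, 2)
  2P = (3, 5)
Match found at i = 2.

k = 2


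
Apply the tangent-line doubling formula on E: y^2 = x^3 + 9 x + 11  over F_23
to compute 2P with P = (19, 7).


Doubling: s = (3 x1^2 + a) / (2 y1)
s = (3*19^2 + 9) / (2*7) mod 23 = 9
x3 = s^2 - 2 x1 mod 23 = 9^2 - 2*19 = 20
y3 = s (x1 - x3) - y1 mod 23 = 9 * (19 - 20) - 7 = 7

2P = (20, 7)


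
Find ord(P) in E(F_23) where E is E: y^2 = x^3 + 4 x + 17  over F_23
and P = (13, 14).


Compute successive multiples of P until we hit O:
  1P = (13, 14)
  2P = (21, 1)
  3P = (15, 18)
  4P = (22, 14)
  5P = (11, 9)
  6P = (11, 14)
  7P = (22, 9)
  8P = (15, 5)
  ... (continuing to 11P)
  11P = O

ord(P) = 11


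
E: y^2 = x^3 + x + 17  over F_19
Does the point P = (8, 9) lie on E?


Check whether y^2 = x^3 + 1 x + 17 (mod 19) for (x, y) = (8, 9).
LHS: y^2 = 9^2 mod 19 = 5
RHS: x^3 + 1 x + 17 = 8^3 + 1*8 + 17 mod 19 = 5
LHS = RHS

Yes, on the curve


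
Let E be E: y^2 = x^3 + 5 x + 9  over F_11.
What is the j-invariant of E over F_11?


Delta = -16(4 a^3 + 27 b^2) mod 11 = 7
-1728 * (4 a)^3 = -1728 * (4*5)^3 mod 11 = 8
j = 8 * 7^(-1) mod 11 = 9

j = 9 (mod 11)


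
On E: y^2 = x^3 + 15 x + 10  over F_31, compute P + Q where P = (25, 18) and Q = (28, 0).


P != Q, so use the chord formula.
s = (y2 - y1) / (x2 - x1) = (13) / (3) mod 31 = 25
x3 = s^2 - x1 - x2 mod 31 = 25^2 - 25 - 28 = 14
y3 = s (x1 - x3) - y1 mod 31 = 25 * (25 - 14) - 18 = 9

P + Q = (14, 9)


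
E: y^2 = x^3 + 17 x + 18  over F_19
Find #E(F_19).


For each x in F_19, count y with y^2 = x^3 + 17 x + 18 mod 19:
  x = 1: RHS = 17, y in [6, 13]  -> 2 point(s)
  x = 3: RHS = 1, y in [1, 18]  -> 2 point(s)
  x = 4: RHS = 17, y in [6, 13]  -> 2 point(s)
  x = 5: RHS = 0, y in [0]  -> 1 point(s)
  x = 7: RHS = 5, y in [9, 10]  -> 2 point(s)
  x = 8: RHS = 1, y in [1, 18]  -> 2 point(s)
  x = 9: RHS = 7, y in [8, 11]  -> 2 point(s)
  x = 11: RHS = 16, y in [4, 15]  -> 2 point(s)
  x = 13: RHS = 4, y in [2, 17]  -> 2 point(s)
  x = 14: RHS = 17, y in [6, 13]  -> 2 point(s)
  x = 15: RHS = 0, y in [0]  -> 1 point(s)
  x = 16: RHS = 16, y in [4, 15]  -> 2 point(s)
  x = 18: RHS = 0, y in [0]  -> 1 point(s)
Affine points: 23. Add the point at infinity: total = 24.

#E(F_19) = 24


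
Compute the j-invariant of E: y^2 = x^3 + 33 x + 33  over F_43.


Delta = -16(4 a^3 + 27 b^2) mod 43 = 31
-1728 * (4 a)^3 = -1728 * (4*33)^3 mod 43 = 42
j = 42 * 31^(-1) mod 43 = 18

j = 18 (mod 43)


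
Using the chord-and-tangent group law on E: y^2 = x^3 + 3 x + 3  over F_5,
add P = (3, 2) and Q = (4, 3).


P != Q, so use the chord formula.
s = (y2 - y1) / (x2 - x1) = (1) / (1) mod 5 = 1
x3 = s^2 - x1 - x2 mod 5 = 1^2 - 3 - 4 = 4
y3 = s (x1 - x3) - y1 mod 5 = 1 * (3 - 4) - 2 = 2

P + Q = (4, 2)


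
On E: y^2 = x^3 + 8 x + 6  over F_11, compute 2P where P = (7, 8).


Doubling: s = (3 x1^2 + a) / (2 y1)
s = (3*7^2 + 8) / (2*8) mod 11 = 9
x3 = s^2 - 2 x1 mod 11 = 9^2 - 2*7 = 1
y3 = s (x1 - x3) - y1 mod 11 = 9 * (7 - 1) - 8 = 2

2P = (1, 2)


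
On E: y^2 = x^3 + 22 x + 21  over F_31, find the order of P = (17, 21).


Compute successive multiples of P until we hit O:
  1P = (17, 21)
  2P = (5, 16)
  3P = (18, 7)
  4P = (6, 11)
  5P = (16, 25)
  6P = (14, 29)
  7P = (14, 2)
  8P = (16, 6)
  ... (continuing to 13P)
  13P = O

ord(P) = 13


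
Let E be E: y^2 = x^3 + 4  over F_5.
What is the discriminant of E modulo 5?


4 a^3 + 27 b^2 = 4*0^3 + 27*4^2 = 0 + 432 = 432
Delta = -16 * (432) = -6912
Delta mod 5 = 3

Delta = 3 (mod 5)


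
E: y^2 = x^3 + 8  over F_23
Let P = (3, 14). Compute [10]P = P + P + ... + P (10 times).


k = 10 = 1010_2 (binary, LSB first: 0101)
Double-and-add from P = (3, 14):
  bit 0 = 0: acc unchanged = O
  bit 1 = 1: acc = O + (2, 19) = (2, 19)
  bit 2 = 0: acc unchanged = (2, 19)
  bit 3 = 1: acc = (2, 19) + (0, 10) = (1, 20)

10P = (1, 20)


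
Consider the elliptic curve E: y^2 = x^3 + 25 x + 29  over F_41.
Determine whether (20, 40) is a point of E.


Check whether y^2 = x^3 + 25 x + 29 (mod 41) for (x, y) = (20, 40).
LHS: y^2 = 40^2 mod 41 = 1
RHS: x^3 + 25 x + 29 = 20^3 + 25*20 + 29 mod 41 = 1
LHS = RHS

Yes, on the curve


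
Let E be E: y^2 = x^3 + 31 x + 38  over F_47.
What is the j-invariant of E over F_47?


Delta = -16(4 a^3 + 27 b^2) mod 47 = 1
-1728 * (4 a)^3 = -1728 * (4*31)^3 mod 47 = 7
j = 7 * 1^(-1) mod 47 = 7

j = 7 (mod 47)


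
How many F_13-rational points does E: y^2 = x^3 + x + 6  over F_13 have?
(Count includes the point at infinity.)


For each x in F_13, count y with y^2 = x^3 + 1 x + 6 mod 13:
  x = 2: RHS = 3, y in [4, 9]  -> 2 point(s)
  x = 3: RHS = 10, y in [6, 7]  -> 2 point(s)
  x = 4: RHS = 9, y in [3, 10]  -> 2 point(s)
  x = 9: RHS = 3, y in [4, 9]  -> 2 point(s)
  x = 11: RHS = 9, y in [3, 10]  -> 2 point(s)
  x = 12: RHS = 4, y in [2, 11]  -> 2 point(s)
Affine points: 12. Add the point at infinity: total = 13.

#E(F_13) = 13


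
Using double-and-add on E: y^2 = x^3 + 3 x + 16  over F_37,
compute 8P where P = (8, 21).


k = 8 = 1000_2 (binary, LSB first: 0001)
Double-and-add from P = (8, 21):
  bit 0 = 0: acc unchanged = O
  bit 1 = 0: acc unchanged = O
  bit 2 = 0: acc unchanged = O
  bit 3 = 1: acc = O + (12, 2) = (12, 2)

8P = (12, 2)


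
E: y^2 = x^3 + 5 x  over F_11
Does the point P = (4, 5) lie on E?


Check whether y^2 = x^3 + 5 x + 0 (mod 11) for (x, y) = (4, 5).
LHS: y^2 = 5^2 mod 11 = 3
RHS: x^3 + 5 x + 0 = 4^3 + 5*4 + 0 mod 11 = 7
LHS != RHS

No, not on the curve


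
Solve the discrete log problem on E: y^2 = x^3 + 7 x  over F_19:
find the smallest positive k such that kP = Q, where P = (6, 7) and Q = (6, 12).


Enumerate multiples of P until we hit Q = (6, 12):
  1P = (6, 7)
  2P = (4, 4)
  3P = (16, 16)
  4P = (17, 4)
  5P = (0, 0)
  6P = (17, 15)
  7P = (16, 3)
  8P = (4, 15)
  9P = (6, 12)
Match found at i = 9.

k = 9


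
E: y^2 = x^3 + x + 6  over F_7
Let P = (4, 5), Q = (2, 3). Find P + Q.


P != Q, so use the chord formula.
s = (y2 - y1) / (x2 - x1) = (5) / (5) mod 7 = 1
x3 = s^2 - x1 - x2 mod 7 = 1^2 - 4 - 2 = 2
y3 = s (x1 - x3) - y1 mod 7 = 1 * (4 - 2) - 5 = 4

P + Q = (2, 4)


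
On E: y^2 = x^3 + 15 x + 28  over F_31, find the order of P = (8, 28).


Compute successive multiples of P until we hit O:
  1P = (8, 28)
  2P = (4, 20)
  3P = (23, 4)
  4P = (10, 0)
  5P = (23, 27)
  6P = (4, 11)
  7P = (8, 3)
  8P = O

ord(P) = 8


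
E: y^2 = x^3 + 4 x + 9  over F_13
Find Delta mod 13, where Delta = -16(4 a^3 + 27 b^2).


4 a^3 + 27 b^2 = 4*4^3 + 27*9^2 = 256 + 2187 = 2443
Delta = -16 * (2443) = -39088
Delta mod 13 = 3

Delta = 3 (mod 13)


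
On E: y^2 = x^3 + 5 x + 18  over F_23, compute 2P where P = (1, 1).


Doubling: s = (3 x1^2 + a) / (2 y1)
s = (3*1^2 + 5) / (2*1) mod 23 = 4
x3 = s^2 - 2 x1 mod 23 = 4^2 - 2*1 = 14
y3 = s (x1 - x3) - y1 mod 23 = 4 * (1 - 14) - 1 = 16

2P = (14, 16)


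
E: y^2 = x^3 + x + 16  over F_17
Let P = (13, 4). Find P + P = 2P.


Doubling: s = (3 x1^2 + a) / (2 y1)
s = (3*13^2 + 1) / (2*4) mod 17 = 4
x3 = s^2 - 2 x1 mod 17 = 4^2 - 2*13 = 7
y3 = s (x1 - x3) - y1 mod 17 = 4 * (13 - 7) - 4 = 3

2P = (7, 3)


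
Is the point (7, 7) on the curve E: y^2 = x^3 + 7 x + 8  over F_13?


Check whether y^2 = x^3 + 7 x + 8 (mod 13) for (x, y) = (7, 7).
LHS: y^2 = 7^2 mod 13 = 10
RHS: x^3 + 7 x + 8 = 7^3 + 7*7 + 8 mod 13 = 10
LHS = RHS

Yes, on the curve


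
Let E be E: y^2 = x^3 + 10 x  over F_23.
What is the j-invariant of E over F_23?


Delta = -16(4 a^3 + 27 b^2) mod 23 = 9
-1728 * (4 a)^3 = -1728 * (4*10)^3 mod 23 = 4
j = 4 * 9^(-1) mod 23 = 3

j = 3 (mod 23)


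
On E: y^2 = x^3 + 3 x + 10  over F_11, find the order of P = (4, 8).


Compute successive multiples of P until we hit O:
  1P = (4, 8)
  2P = (1, 5)
  3P = (7, 0)
  4P = (1, 6)
  5P = (4, 3)
  6P = O

ord(P) = 6


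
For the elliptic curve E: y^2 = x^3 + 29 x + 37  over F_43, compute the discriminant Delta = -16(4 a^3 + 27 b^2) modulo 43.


4 a^3 + 27 b^2 = 4*29^3 + 27*37^2 = 97556 + 36963 = 134519
Delta = -16 * (134519) = -2152304
Delta mod 43 = 18

Delta = 18 (mod 43)


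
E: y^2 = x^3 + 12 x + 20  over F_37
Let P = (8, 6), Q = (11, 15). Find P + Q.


P != Q, so use the chord formula.
s = (y2 - y1) / (x2 - x1) = (9) / (3) mod 37 = 3
x3 = s^2 - x1 - x2 mod 37 = 3^2 - 8 - 11 = 27
y3 = s (x1 - x3) - y1 mod 37 = 3 * (8 - 27) - 6 = 11

P + Q = (27, 11)


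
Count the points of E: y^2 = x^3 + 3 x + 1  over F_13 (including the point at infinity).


For each x in F_13, count y with y^2 = x^3 + 3 x + 1 mod 13:
  x = 0: RHS = 1, y in [1, 12]  -> 2 point(s)
  x = 4: RHS = 12, y in [5, 8]  -> 2 point(s)
  x = 6: RHS = 1, y in [1, 12]  -> 2 point(s)
  x = 7: RHS = 1, y in [1, 12]  -> 2 point(s)
  x = 8: RHS = 4, y in [2, 11]  -> 2 point(s)
  x = 9: RHS = 3, y in [4, 9]  -> 2 point(s)
  x = 10: RHS = 4, y in [2, 11]  -> 2 point(s)
  x = 11: RHS = 0, y in [0]  -> 1 point(s)
  x = 12: RHS = 10, y in [6, 7]  -> 2 point(s)
Affine points: 17. Add the point at infinity: total = 18.

#E(F_13) = 18


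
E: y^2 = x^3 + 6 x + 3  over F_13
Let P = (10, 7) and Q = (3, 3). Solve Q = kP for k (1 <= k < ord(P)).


Enumerate multiples of P until we hit Q = (3, 3):
  1P = (10, 7)
  2P = (3, 3)
Match found at i = 2.

k = 2


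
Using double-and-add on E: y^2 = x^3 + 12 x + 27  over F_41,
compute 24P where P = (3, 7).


k = 24 = 11000_2 (binary, LSB first: 00011)
Double-and-add from P = (3, 7):
  bit 0 = 0: acc unchanged = O
  bit 1 = 0: acc unchanged = O
  bit 2 = 0: acc unchanged = O
  bit 3 = 1: acc = O + (19, 12) = (19, 12)
  bit 4 = 1: acc = (19, 12) + (34, 16) = (38, 13)

24P = (38, 13)


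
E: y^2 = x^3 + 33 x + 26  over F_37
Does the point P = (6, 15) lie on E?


Check whether y^2 = x^3 + 33 x + 26 (mod 37) for (x, y) = (6, 15).
LHS: y^2 = 15^2 mod 37 = 3
RHS: x^3 + 33 x + 26 = 6^3 + 33*6 + 26 mod 37 = 33
LHS != RHS

No, not on the curve


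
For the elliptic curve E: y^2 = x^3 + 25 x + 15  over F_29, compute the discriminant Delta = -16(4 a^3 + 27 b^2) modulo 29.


4 a^3 + 27 b^2 = 4*25^3 + 27*15^2 = 62500 + 6075 = 68575
Delta = -16 * (68575) = -1097200
Delta mod 29 = 15

Delta = 15 (mod 29)


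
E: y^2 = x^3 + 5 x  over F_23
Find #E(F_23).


For each x in F_23, count y with y^2 = x^3 + 5 x + 0 mod 23:
  x = 0: RHS = 0, y in [0]  -> 1 point(s)
  x = 1: RHS = 6, y in [11, 12]  -> 2 point(s)
  x = 2: RHS = 18, y in [8, 15]  -> 2 point(s)
  x = 5: RHS = 12, y in [9, 14]  -> 2 point(s)
  x = 6: RHS = 16, y in [4, 19]  -> 2 point(s)
  x = 8: RHS = 0, y in [0]  -> 1 point(s)
  x = 11: RHS = 6, y in [11, 12]  -> 2 point(s)
  x = 13: RHS = 8, y in [10, 13]  -> 2 point(s)
  x = 14: RHS = 8, y in [10, 13]  -> 2 point(s)
  x = 15: RHS = 0, y in [0]  -> 1 point(s)
  x = 16: RHS = 13, y in [6, 17]  -> 2 point(s)
  x = 19: RHS = 8, y in [10, 13]  -> 2 point(s)
  x = 20: RHS = 4, y in [2, 21]  -> 2 point(s)
Affine points: 23. Add the point at infinity: total = 24.

#E(F_23) = 24


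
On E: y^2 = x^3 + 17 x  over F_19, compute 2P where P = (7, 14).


Doubling: s = (3 x1^2 + a) / (2 y1)
s = (3*7^2 + 17) / (2*14) mod 19 = 14
x3 = s^2 - 2 x1 mod 19 = 14^2 - 2*7 = 11
y3 = s (x1 - x3) - y1 mod 19 = 14 * (7 - 11) - 14 = 6

2P = (11, 6)


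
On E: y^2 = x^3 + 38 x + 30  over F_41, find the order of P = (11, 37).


Compute successive multiples of P until we hit O:
  1P = (11, 37)
  2P = (35, 18)
  3P = (32, 36)
  4P = (2, 27)
  5P = (10, 37)
  6P = (20, 4)
  7P = (28, 39)
  8P = (4, 0)
  ... (continuing to 16P)
  16P = O

ord(P) = 16


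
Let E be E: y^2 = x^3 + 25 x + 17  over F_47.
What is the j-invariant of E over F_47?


Delta = -16(4 a^3 + 27 b^2) mod 47 = 3
-1728 * (4 a)^3 = -1728 * (4*25)^3 mod 47 = 26
j = 26 * 3^(-1) mod 47 = 40

j = 40 (mod 47)


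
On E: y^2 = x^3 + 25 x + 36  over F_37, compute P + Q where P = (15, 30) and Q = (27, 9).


P != Q, so use the chord formula.
s = (y2 - y1) / (x2 - x1) = (16) / (12) mod 37 = 26
x3 = s^2 - x1 - x2 mod 37 = 26^2 - 15 - 27 = 5
y3 = s (x1 - x3) - y1 mod 37 = 26 * (15 - 5) - 30 = 8

P + Q = (5, 8)


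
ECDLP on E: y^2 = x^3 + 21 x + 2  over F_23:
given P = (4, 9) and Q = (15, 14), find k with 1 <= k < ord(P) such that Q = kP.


Enumerate multiples of P until we hit Q = (15, 14):
  1P = (4, 9)
  2P = (15, 14)
Match found at i = 2.

k = 2


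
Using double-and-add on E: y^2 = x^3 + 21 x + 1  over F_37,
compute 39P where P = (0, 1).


k = 39 = 100111_2 (binary, LSB first: 111001)
Double-and-add from P = (0, 1):
  bit 0 = 1: acc = O + (0, 1) = (0, 1)
  bit 1 = 1: acc = (0, 1) + (27, 30) = (21, 34)
  bit 2 = 1: acc = (21, 34) + (23, 21) = (26, 17)
  bit 3 = 0: acc unchanged = (26, 17)
  bit 4 = 0: acc unchanged = (26, 17)
  bit 5 = 1: acc = (26, 17) + (5, 3) = (27, 7)

39P = (27, 7)


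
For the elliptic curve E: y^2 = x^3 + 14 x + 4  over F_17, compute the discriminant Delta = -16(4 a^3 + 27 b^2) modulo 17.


4 a^3 + 27 b^2 = 4*14^3 + 27*4^2 = 10976 + 432 = 11408
Delta = -16 * (11408) = -182528
Delta mod 17 = 1

Delta = 1 (mod 17)


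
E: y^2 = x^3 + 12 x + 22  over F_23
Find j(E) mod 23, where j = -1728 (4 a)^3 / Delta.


Delta = -16(4 a^3 + 27 b^2) mod 23 = 20
-1728 * (4 a)^3 = -1728 * (4*12)^3 mod 23 = 22
j = 22 * 20^(-1) mod 23 = 8

j = 8 (mod 23)


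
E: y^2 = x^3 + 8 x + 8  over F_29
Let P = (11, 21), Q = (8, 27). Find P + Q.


P != Q, so use the chord formula.
s = (y2 - y1) / (x2 - x1) = (6) / (26) mod 29 = 27
x3 = s^2 - x1 - x2 mod 29 = 27^2 - 11 - 8 = 14
y3 = s (x1 - x3) - y1 mod 29 = 27 * (11 - 14) - 21 = 14

P + Q = (14, 14)


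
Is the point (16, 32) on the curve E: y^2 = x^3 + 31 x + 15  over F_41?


Check whether y^2 = x^3 + 31 x + 15 (mod 41) for (x, y) = (16, 32).
LHS: y^2 = 32^2 mod 41 = 40
RHS: x^3 + 31 x + 15 = 16^3 + 31*16 + 15 mod 41 = 15
LHS != RHS

No, not on the curve


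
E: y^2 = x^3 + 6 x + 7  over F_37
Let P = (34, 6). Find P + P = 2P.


Doubling: s = (3 x1^2 + a) / (2 y1)
s = (3*34^2 + 6) / (2*6) mod 37 = 12
x3 = s^2 - 2 x1 mod 37 = 12^2 - 2*34 = 2
y3 = s (x1 - x3) - y1 mod 37 = 12 * (34 - 2) - 6 = 8

2P = (2, 8)


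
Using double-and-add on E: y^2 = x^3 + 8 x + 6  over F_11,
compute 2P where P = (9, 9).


k = 2 = 10_2 (binary, LSB first: 01)
Double-and-add from P = (9, 9):
  bit 0 = 0: acc unchanged = O
  bit 1 = 1: acc = O + (7, 3) = (7, 3)

2P = (7, 3)


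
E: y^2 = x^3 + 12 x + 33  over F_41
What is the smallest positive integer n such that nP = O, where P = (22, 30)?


Compute successive multiples of P until we hit O:
  1P = (22, 30)
  2P = (20, 27)
  3P = (32, 37)
  4P = (33, 32)
  5P = (25, 3)
  6P = (34, 37)
  7P = (1, 13)
  8P = (26, 39)
  ... (continuing to 24P)
  24P = O

ord(P) = 24


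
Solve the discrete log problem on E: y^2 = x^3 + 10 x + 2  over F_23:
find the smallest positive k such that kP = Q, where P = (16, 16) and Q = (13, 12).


Enumerate multiples of P until we hit Q = (13, 12):
  1P = (16, 16)
  2P = (0, 5)
  3P = (9, 19)
  4P = (1, 17)
  5P = (15, 10)
  6P = (5, 4)
  7P = (3, 17)
  8P = (7, 1)
  9P = (13, 12)
Match found at i = 9.

k = 9


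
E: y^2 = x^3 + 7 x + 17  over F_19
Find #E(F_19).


For each x in F_19, count y with y^2 = x^3 + 7 x + 17 mod 19:
  x = 0: RHS = 17, y in [6, 13]  -> 2 point(s)
  x = 1: RHS = 6, y in [5, 14]  -> 2 point(s)
  x = 2: RHS = 1, y in [1, 18]  -> 2 point(s)
  x = 5: RHS = 6, y in [5, 14]  -> 2 point(s)
  x = 6: RHS = 9, y in [3, 16]  -> 2 point(s)
  x = 9: RHS = 11, y in [7, 12]  -> 2 point(s)
  x = 10: RHS = 4, y in [2, 17]  -> 2 point(s)
  x = 11: RHS = 0, y in [0]  -> 1 point(s)
  x = 12: RHS = 5, y in [9, 10]  -> 2 point(s)
  x = 13: RHS = 6, y in [5, 14]  -> 2 point(s)
  x = 14: RHS = 9, y in [3, 16]  -> 2 point(s)
  x = 15: RHS = 1, y in [1, 18]  -> 2 point(s)
  x = 16: RHS = 7, y in [8, 11]  -> 2 point(s)
  x = 18: RHS = 9, y in [3, 16]  -> 2 point(s)
Affine points: 27. Add the point at infinity: total = 28.

#E(F_19) = 28


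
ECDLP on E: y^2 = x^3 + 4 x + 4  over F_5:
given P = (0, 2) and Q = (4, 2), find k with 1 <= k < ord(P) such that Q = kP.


Enumerate multiples of P until we hit Q = (4, 2):
  1P = (0, 2)
  2P = (1, 2)
  3P = (4, 3)
  4P = (2, 0)
  5P = (4, 2)
Match found at i = 5.

k = 5


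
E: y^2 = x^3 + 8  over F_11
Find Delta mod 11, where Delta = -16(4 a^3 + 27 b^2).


4 a^3 + 27 b^2 = 4*0^3 + 27*8^2 = 0 + 1728 = 1728
Delta = -16 * (1728) = -27648
Delta mod 11 = 6

Delta = 6 (mod 11)


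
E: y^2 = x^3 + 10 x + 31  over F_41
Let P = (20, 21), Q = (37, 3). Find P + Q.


P != Q, so use the chord formula.
s = (y2 - y1) / (x2 - x1) = (23) / (17) mod 41 = 11
x3 = s^2 - x1 - x2 mod 41 = 11^2 - 20 - 37 = 23
y3 = s (x1 - x3) - y1 mod 41 = 11 * (20 - 23) - 21 = 28

P + Q = (23, 28)


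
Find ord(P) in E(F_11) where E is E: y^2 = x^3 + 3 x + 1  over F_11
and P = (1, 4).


Compute successive multiples of P until we hit O:
  1P = (1, 4)
  2P = (2, 9)
  3P = (0, 1)
  4P = (8, 8)
  5P = (3, 9)
  6P = (5, 8)
  7P = (6, 2)
  8P = (9, 8)
  ... (continuing to 18P)
  18P = O

ord(P) = 18


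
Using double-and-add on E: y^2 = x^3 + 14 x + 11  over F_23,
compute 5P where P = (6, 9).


k = 5 = 101_2 (binary, LSB first: 101)
Double-and-add from P = (6, 9):
  bit 0 = 1: acc = O + (6, 9) = (6, 9)
  bit 1 = 0: acc unchanged = (6, 9)
  bit 2 = 1: acc = (6, 9) + (1, 16) = (6, 14)

5P = (6, 14)


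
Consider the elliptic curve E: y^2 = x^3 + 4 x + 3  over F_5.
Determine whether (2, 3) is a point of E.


Check whether y^2 = x^3 + 4 x + 3 (mod 5) for (x, y) = (2, 3).
LHS: y^2 = 3^2 mod 5 = 4
RHS: x^3 + 4 x + 3 = 2^3 + 4*2 + 3 mod 5 = 4
LHS = RHS

Yes, on the curve


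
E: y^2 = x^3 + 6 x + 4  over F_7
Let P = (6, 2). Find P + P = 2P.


Doubling: s = (3 x1^2 + a) / (2 y1)
s = (3*6^2 + 6) / (2*2) mod 7 = 4
x3 = s^2 - 2 x1 mod 7 = 4^2 - 2*6 = 4
y3 = s (x1 - x3) - y1 mod 7 = 4 * (6 - 4) - 2 = 6

2P = (4, 6)


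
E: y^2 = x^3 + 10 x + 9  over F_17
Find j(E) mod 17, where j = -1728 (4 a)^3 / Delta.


Delta = -16(4 a^3 + 27 b^2) mod 17 = 16
-1728 * (4 a)^3 = -1728 * (4*10)^3 mod 17 = 4
j = 4 * 16^(-1) mod 17 = 13

j = 13 (mod 17)


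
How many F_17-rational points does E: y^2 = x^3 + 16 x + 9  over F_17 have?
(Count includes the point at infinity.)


For each x in F_17, count y with y^2 = x^3 + 16 x + 9 mod 17:
  x = 0: RHS = 9, y in [3, 14]  -> 2 point(s)
  x = 1: RHS = 9, y in [3, 14]  -> 2 point(s)
  x = 2: RHS = 15, y in [7, 10]  -> 2 point(s)
  x = 3: RHS = 16, y in [4, 13]  -> 2 point(s)
  x = 4: RHS = 1, y in [1, 16]  -> 2 point(s)
  x = 6: RHS = 15, y in [7, 10]  -> 2 point(s)
  x = 9: RHS = 15, y in [7, 10]  -> 2 point(s)
  x = 10: RHS = 13, y in [8, 9]  -> 2 point(s)
  x = 12: RHS = 8, y in [5, 12]  -> 2 point(s)
  x = 13: RHS = 0, y in [0]  -> 1 point(s)
  x = 14: RHS = 2, y in [6, 11]  -> 2 point(s)
  x = 16: RHS = 9, y in [3, 14]  -> 2 point(s)
Affine points: 23. Add the point at infinity: total = 24.

#E(F_17) = 24


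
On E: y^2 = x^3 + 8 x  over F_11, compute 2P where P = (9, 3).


Doubling: s = (3 x1^2 + a) / (2 y1)
s = (3*9^2 + 8) / (2*3) mod 11 = 7
x3 = s^2 - 2 x1 mod 11 = 7^2 - 2*9 = 9
y3 = s (x1 - x3) - y1 mod 11 = 7 * (9 - 9) - 3 = 8

2P = (9, 8)


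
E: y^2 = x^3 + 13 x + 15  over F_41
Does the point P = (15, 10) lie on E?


Check whether y^2 = x^3 + 13 x + 15 (mod 41) for (x, y) = (15, 10).
LHS: y^2 = 10^2 mod 41 = 18
RHS: x^3 + 13 x + 15 = 15^3 + 13*15 + 15 mod 41 = 18
LHS = RHS

Yes, on the curve


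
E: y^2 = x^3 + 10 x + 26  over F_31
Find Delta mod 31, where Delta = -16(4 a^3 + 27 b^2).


4 a^3 + 27 b^2 = 4*10^3 + 27*26^2 = 4000 + 18252 = 22252
Delta = -16 * (22252) = -356032
Delta mod 31 = 3

Delta = 3 (mod 31)


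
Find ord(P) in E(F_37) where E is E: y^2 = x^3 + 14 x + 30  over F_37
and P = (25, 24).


Compute successive multiples of P until we hit O:
  1P = (25, 24)
  2P = (17, 1)
  3P = (5, 15)
  4P = (6, 16)
  5P = (3, 32)
  6P = (18, 34)
  7P = (27, 0)
  8P = (18, 3)
  ... (continuing to 14P)
  14P = O

ord(P) = 14


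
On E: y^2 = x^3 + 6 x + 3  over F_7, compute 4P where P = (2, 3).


k = 4 = 100_2 (binary, LSB first: 001)
Double-and-add from P = (2, 3):
  bit 0 = 0: acc unchanged = O
  bit 1 = 0: acc unchanged = O
  bit 2 = 1: acc = O + (5, 5) = (5, 5)

4P = (5, 5)


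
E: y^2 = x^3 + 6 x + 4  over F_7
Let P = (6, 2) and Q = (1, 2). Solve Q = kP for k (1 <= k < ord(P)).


Enumerate multiples of P until we hit Q = (1, 2):
  1P = (6, 2)
  2P = (4, 6)
  3P = (1, 2)
Match found at i = 3.

k = 3


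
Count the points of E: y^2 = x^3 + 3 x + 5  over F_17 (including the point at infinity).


For each x in F_17, count y with y^2 = x^3 + 3 x + 5 mod 17:
  x = 1: RHS = 9, y in [3, 14]  -> 2 point(s)
  x = 2: RHS = 2, y in [6, 11]  -> 2 point(s)
  x = 4: RHS = 13, y in [8, 9]  -> 2 point(s)
  x = 5: RHS = 9, y in [3, 14]  -> 2 point(s)
  x = 6: RHS = 1, y in [1, 16]  -> 2 point(s)
  x = 9: RHS = 13, y in [8, 9]  -> 2 point(s)
  x = 10: RHS = 15, y in [7, 10]  -> 2 point(s)
  x = 11: RHS = 9, y in [3, 14]  -> 2 point(s)
  x = 12: RHS = 1, y in [1, 16]  -> 2 point(s)
  x = 15: RHS = 8, y in [5, 12]  -> 2 point(s)
  x = 16: RHS = 1, y in [1, 16]  -> 2 point(s)
Affine points: 22. Add the point at infinity: total = 23.

#E(F_17) = 23


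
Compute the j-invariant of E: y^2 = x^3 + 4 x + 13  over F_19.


Delta = -16(4 a^3 + 27 b^2) mod 19 = 17
-1728 * (4 a)^3 = -1728 * (4*4)^3 mod 19 = 11
j = 11 * 17^(-1) mod 19 = 4

j = 4 (mod 19)


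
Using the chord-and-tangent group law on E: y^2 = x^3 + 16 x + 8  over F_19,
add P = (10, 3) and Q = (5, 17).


P != Q, so use the chord formula.
s = (y2 - y1) / (x2 - x1) = (14) / (14) mod 19 = 1
x3 = s^2 - x1 - x2 mod 19 = 1^2 - 10 - 5 = 5
y3 = s (x1 - x3) - y1 mod 19 = 1 * (10 - 5) - 3 = 2

P + Q = (5, 2)


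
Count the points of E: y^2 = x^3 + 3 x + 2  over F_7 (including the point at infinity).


For each x in F_7, count y with y^2 = x^3 + 3 x + 2 mod 7:
  x = 0: RHS = 2, y in [3, 4]  -> 2 point(s)
  x = 2: RHS = 2, y in [3, 4]  -> 2 point(s)
  x = 4: RHS = 1, y in [1, 6]  -> 2 point(s)
  x = 5: RHS = 2, y in [3, 4]  -> 2 point(s)
Affine points: 8. Add the point at infinity: total = 9.

#E(F_7) = 9


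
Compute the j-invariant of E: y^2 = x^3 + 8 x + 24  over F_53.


Delta = -16(4 a^3 + 27 b^2) mod 53 = 42
-1728 * (4 a)^3 = -1728 * (4*8)^3 mod 53 = 29
j = 29 * 42^(-1) mod 53 = 7

j = 7 (mod 53)


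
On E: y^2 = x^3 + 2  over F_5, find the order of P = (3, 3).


Compute successive multiples of P until we hit O:
  1P = (3, 3)
  2P = (3, 2)
  3P = O

ord(P) = 3


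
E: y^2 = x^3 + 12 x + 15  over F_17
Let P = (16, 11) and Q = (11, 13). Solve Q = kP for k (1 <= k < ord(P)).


Enumerate multiples of P until we hit Q = (11, 13):
  1P = (16, 11)
  2P = (11, 4)
  3P = (11, 13)
Match found at i = 3.

k = 3


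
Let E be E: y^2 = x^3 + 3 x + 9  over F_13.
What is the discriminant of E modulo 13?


4 a^3 + 27 b^2 = 4*3^3 + 27*9^2 = 108 + 2187 = 2295
Delta = -16 * (2295) = -36720
Delta mod 13 = 5

Delta = 5 (mod 13)


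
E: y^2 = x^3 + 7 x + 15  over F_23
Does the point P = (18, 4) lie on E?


Check whether y^2 = x^3 + 7 x + 15 (mod 23) for (x, y) = (18, 4).
LHS: y^2 = 4^2 mod 23 = 16
RHS: x^3 + 7 x + 15 = 18^3 + 7*18 + 15 mod 23 = 16
LHS = RHS

Yes, on the curve


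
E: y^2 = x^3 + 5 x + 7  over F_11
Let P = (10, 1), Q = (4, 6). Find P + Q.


P != Q, so use the chord formula.
s = (y2 - y1) / (x2 - x1) = (5) / (5) mod 11 = 1
x3 = s^2 - x1 - x2 mod 11 = 1^2 - 10 - 4 = 9
y3 = s (x1 - x3) - y1 mod 11 = 1 * (10 - 9) - 1 = 0

P + Q = (9, 0)


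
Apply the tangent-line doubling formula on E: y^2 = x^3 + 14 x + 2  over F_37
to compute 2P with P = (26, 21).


Doubling: s = (3 x1^2 + a) / (2 y1)
s = (3*26^2 + 14) / (2*21) mod 37 = 31
x3 = s^2 - 2 x1 mod 37 = 31^2 - 2*26 = 21
y3 = s (x1 - x3) - y1 mod 37 = 31 * (26 - 21) - 21 = 23

2P = (21, 23)


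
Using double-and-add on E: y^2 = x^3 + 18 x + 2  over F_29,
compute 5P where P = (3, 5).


k = 5 = 101_2 (binary, LSB first: 101)
Double-and-add from P = (3, 5):
  bit 0 = 1: acc = O + (3, 5) = (3, 5)
  bit 1 = 0: acc unchanged = (3, 5)
  bit 2 = 1: acc = (3, 5) + (21, 19) = (21, 10)

5P = (21, 10)


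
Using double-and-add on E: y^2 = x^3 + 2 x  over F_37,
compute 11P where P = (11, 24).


k = 11 = 1011_2 (binary, LSB first: 1101)
Double-and-add from P = (11, 24):
  bit 0 = 1: acc = O + (11, 24) = (11, 24)
  bit 1 = 1: acc = (11, 24) + (36, 21) = (34, 35)
  bit 2 = 0: acc unchanged = (34, 35)
  bit 3 = 1: acc = (34, 35) + (27, 33) = (1, 22)

11P = (1, 22)


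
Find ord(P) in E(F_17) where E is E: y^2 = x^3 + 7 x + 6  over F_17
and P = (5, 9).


Compute successive multiples of P until we hit O:
  1P = (5, 9)
  2P = (16, 7)
  3P = (15, 16)
  4P = (15, 1)
  5P = (16, 10)
  6P = (5, 8)
  7P = O

ord(P) = 7


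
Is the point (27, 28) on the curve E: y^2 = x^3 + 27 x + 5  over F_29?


Check whether y^2 = x^3 + 27 x + 5 (mod 29) for (x, y) = (27, 28).
LHS: y^2 = 28^2 mod 29 = 1
RHS: x^3 + 27 x + 5 = 27^3 + 27*27 + 5 mod 29 = 1
LHS = RHS

Yes, on the curve


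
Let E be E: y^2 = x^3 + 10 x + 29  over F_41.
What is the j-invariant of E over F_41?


Delta = -16(4 a^3 + 27 b^2) mod 41 = 31
-1728 * (4 a)^3 = -1728 * (4*10)^3 mod 41 = 6
j = 6 * 31^(-1) mod 41 = 24

j = 24 (mod 41)


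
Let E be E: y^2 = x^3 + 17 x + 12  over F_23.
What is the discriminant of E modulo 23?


4 a^3 + 27 b^2 = 4*17^3 + 27*12^2 = 19652 + 3888 = 23540
Delta = -16 * (23540) = -376640
Delta mod 23 = 8

Delta = 8 (mod 23)


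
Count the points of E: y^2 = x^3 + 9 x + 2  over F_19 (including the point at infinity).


For each x in F_19, count y with y^2 = x^3 + 9 x + 2 mod 19:
  x = 2: RHS = 9, y in [3, 16]  -> 2 point(s)
  x = 4: RHS = 7, y in [8, 11]  -> 2 point(s)
  x = 5: RHS = 1, y in [1, 18]  -> 2 point(s)
  x = 6: RHS = 6, y in [5, 14]  -> 2 point(s)
  x = 7: RHS = 9, y in [3, 16]  -> 2 point(s)
  x = 8: RHS = 16, y in [4, 15]  -> 2 point(s)
  x = 10: RHS = 9, y in [3, 16]  -> 2 point(s)
  x = 11: RHS = 7, y in [8, 11]  -> 2 point(s)
  x = 13: RHS = 17, y in [6, 13]  -> 2 point(s)
  x = 15: RHS = 16, y in [4, 15]  -> 2 point(s)
  x = 16: RHS = 5, y in [9, 10]  -> 2 point(s)
  x = 18: RHS = 11, y in [7, 12]  -> 2 point(s)
Affine points: 24. Add the point at infinity: total = 25.

#E(F_19) = 25


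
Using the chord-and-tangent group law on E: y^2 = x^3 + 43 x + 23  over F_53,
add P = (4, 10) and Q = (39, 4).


P != Q, so use the chord formula.
s = (y2 - y1) / (x2 - x1) = (47) / (35) mod 53 = 18
x3 = s^2 - x1 - x2 mod 53 = 18^2 - 4 - 39 = 16
y3 = s (x1 - x3) - y1 mod 53 = 18 * (4 - 16) - 10 = 39

P + Q = (16, 39)


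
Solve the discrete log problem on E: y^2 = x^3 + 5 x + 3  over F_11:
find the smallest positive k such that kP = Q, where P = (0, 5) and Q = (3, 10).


Enumerate multiples of P until we hit Q = (3, 10):
  1P = (0, 5)
  2P = (3, 10)
Match found at i = 2.

k = 2


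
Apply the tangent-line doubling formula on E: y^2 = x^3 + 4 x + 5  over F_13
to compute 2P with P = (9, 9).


Doubling: s = (3 x1^2 + a) / (2 y1)
s = (3*9^2 + 4) / (2*9) mod 13 = 0
x3 = s^2 - 2 x1 mod 13 = 0^2 - 2*9 = 8
y3 = s (x1 - x3) - y1 mod 13 = 0 * (9 - 8) - 9 = 4

2P = (8, 4)


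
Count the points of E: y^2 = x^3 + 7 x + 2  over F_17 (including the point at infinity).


For each x in F_17, count y with y^2 = x^3 + 7 x + 2 mod 17:
  x = 0: RHS = 2, y in [6, 11]  -> 2 point(s)
  x = 3: RHS = 16, y in [4, 13]  -> 2 point(s)
  x = 4: RHS = 9, y in [3, 14]  -> 2 point(s)
  x = 5: RHS = 9, y in [3, 14]  -> 2 point(s)
  x = 8: RHS = 9, y in [3, 14]  -> 2 point(s)
  x = 10: RHS = 1, y in [1, 16]  -> 2 point(s)
  x = 11: RHS = 16, y in [4, 13]  -> 2 point(s)
Affine points: 14. Add the point at infinity: total = 15.

#E(F_17) = 15


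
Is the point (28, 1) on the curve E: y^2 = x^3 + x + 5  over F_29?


Check whether y^2 = x^3 + 1 x + 5 (mod 29) for (x, y) = (28, 1).
LHS: y^2 = 1^2 mod 29 = 1
RHS: x^3 + 1 x + 5 = 28^3 + 1*28 + 5 mod 29 = 3
LHS != RHS

No, not on the curve


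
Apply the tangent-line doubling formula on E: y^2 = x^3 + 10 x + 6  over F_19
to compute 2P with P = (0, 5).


Doubling: s = (3 x1^2 + a) / (2 y1)
s = (3*0^2 + 10) / (2*5) mod 19 = 1
x3 = s^2 - 2 x1 mod 19 = 1^2 - 2*0 = 1
y3 = s (x1 - x3) - y1 mod 19 = 1 * (0 - 1) - 5 = 13

2P = (1, 13)


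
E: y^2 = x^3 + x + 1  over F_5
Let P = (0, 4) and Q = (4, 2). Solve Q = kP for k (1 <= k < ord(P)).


Enumerate multiples of P until we hit Q = (4, 2):
  1P = (0, 4)
  2P = (4, 3)
  3P = (2, 4)
  4P = (3, 1)
  5P = (3, 4)
  6P = (2, 1)
  7P = (4, 2)
Match found at i = 7.

k = 7


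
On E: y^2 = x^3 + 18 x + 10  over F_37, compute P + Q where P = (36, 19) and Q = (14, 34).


P != Q, so use the chord formula.
s = (y2 - y1) / (x2 - x1) = (15) / (15) mod 37 = 1
x3 = s^2 - x1 - x2 mod 37 = 1^2 - 36 - 14 = 25
y3 = s (x1 - x3) - y1 mod 37 = 1 * (36 - 25) - 19 = 29

P + Q = (25, 29)


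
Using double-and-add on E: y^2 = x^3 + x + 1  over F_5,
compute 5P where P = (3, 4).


k = 5 = 101_2 (binary, LSB first: 101)
Double-and-add from P = (3, 4):
  bit 0 = 1: acc = O + (3, 4) = (3, 4)
  bit 1 = 0: acc unchanged = (3, 4)
  bit 2 = 1: acc = (3, 4) + (4, 3) = (4, 2)

5P = (4, 2)


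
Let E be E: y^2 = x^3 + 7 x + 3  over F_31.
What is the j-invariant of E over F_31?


Delta = -16(4 a^3 + 27 b^2) mod 31 = 14
-1728 * (4 a)^3 = -1728 * (4*7)^3 mod 31 = 1
j = 1 * 14^(-1) mod 31 = 20

j = 20 (mod 31)


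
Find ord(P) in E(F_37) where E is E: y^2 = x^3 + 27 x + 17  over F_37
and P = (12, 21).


Compute successive multiples of P until we hit O:
  1P = (12, 21)
  2P = (22, 23)
  3P = (6, 32)
  4P = (9, 29)
  5P = (19, 10)
  6P = (13, 7)
  7P = (23, 22)
  8P = (28, 28)
  ... (continuing to 34P)
  34P = O

ord(P) = 34


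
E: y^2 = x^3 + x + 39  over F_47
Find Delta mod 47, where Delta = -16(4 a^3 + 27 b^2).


4 a^3 + 27 b^2 = 4*1^3 + 27*39^2 = 4 + 41067 = 41071
Delta = -16 * (41071) = -657136
Delta mod 47 = 18

Delta = 18 (mod 47)


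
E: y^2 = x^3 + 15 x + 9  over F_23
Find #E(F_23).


For each x in F_23, count y with y^2 = x^3 + 15 x + 9 mod 23:
  x = 0: RHS = 9, y in [3, 20]  -> 2 point(s)
  x = 1: RHS = 2, y in [5, 18]  -> 2 point(s)
  x = 2: RHS = 1, y in [1, 22]  -> 2 point(s)
  x = 3: RHS = 12, y in [9, 14]  -> 2 point(s)
  x = 4: RHS = 18, y in [8, 15]  -> 2 point(s)
  x = 5: RHS = 2, y in [5, 18]  -> 2 point(s)
  x = 6: RHS = 16, y in [4, 19]  -> 2 point(s)
  x = 10: RHS = 9, y in [3, 20]  -> 2 point(s)
  x = 12: RHS = 8, y in [10, 13]  -> 2 point(s)
  x = 13: RHS = 9, y in [3, 20]  -> 2 point(s)
  x = 17: RHS = 2, y in [5, 18]  -> 2 point(s)
  x = 18: RHS = 16, y in [4, 19]  -> 2 point(s)
  x = 19: RHS = 0, y in [0]  -> 1 point(s)
  x = 20: RHS = 6, y in [11, 12]  -> 2 point(s)
  x = 22: RHS = 16, y in [4, 19]  -> 2 point(s)
Affine points: 29. Add the point at infinity: total = 30.

#E(F_23) = 30


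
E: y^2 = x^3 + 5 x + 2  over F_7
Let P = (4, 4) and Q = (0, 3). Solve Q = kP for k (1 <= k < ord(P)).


Enumerate multiples of P until we hit Q = (0, 3):
  1P = (4, 4)
  2P = (1, 1)
  3P = (3, 4)
  4P = (0, 3)
Match found at i = 4.

k = 4


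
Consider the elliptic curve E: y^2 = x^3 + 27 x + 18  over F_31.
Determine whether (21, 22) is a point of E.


Check whether y^2 = x^3 + 27 x + 18 (mod 31) for (x, y) = (21, 22).
LHS: y^2 = 22^2 mod 31 = 19
RHS: x^3 + 27 x + 18 = 21^3 + 27*21 + 18 mod 31 = 19
LHS = RHS

Yes, on the curve


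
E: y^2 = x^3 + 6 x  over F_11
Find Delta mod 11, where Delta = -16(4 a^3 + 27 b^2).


4 a^3 + 27 b^2 = 4*6^3 + 27*0^2 = 864 + 0 = 864
Delta = -16 * (864) = -13824
Delta mod 11 = 3

Delta = 3 (mod 11)


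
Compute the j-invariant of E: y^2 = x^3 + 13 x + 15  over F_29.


Delta = -16(4 a^3 + 27 b^2) mod 29 = 21
-1728 * (4 a)^3 = -1728 * (4*13)^3 mod 29 = 18
j = 18 * 21^(-1) mod 29 = 5

j = 5 (mod 29)


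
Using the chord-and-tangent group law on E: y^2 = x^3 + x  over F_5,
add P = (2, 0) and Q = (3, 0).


P != Q, so use the chord formula.
s = (y2 - y1) / (x2 - x1) = (0) / (1) mod 5 = 0
x3 = s^2 - x1 - x2 mod 5 = 0^2 - 2 - 3 = 0
y3 = s (x1 - x3) - y1 mod 5 = 0 * (2 - 0) - 0 = 0

P + Q = (0, 0)


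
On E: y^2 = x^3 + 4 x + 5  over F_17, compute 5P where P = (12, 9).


k = 5 = 101_2 (binary, LSB first: 101)
Double-and-add from P = (12, 9):
  bit 0 = 1: acc = O + (12, 9) = (12, 9)
  bit 1 = 0: acc unchanged = (12, 9)
  bit 2 = 1: acc = (12, 9) + (12, 9) = (12, 8)

5P = (12, 8)


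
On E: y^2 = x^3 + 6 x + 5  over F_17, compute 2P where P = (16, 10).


Doubling: s = (3 x1^2 + a) / (2 y1)
s = (3*16^2 + 6) / (2*10) mod 17 = 3
x3 = s^2 - 2 x1 mod 17 = 3^2 - 2*16 = 11
y3 = s (x1 - x3) - y1 mod 17 = 3 * (16 - 11) - 10 = 5

2P = (11, 5)


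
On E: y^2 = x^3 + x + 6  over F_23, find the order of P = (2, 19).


Compute successive multiples of P until we hit O:
  1P = (2, 19)
  2P = (22, 2)
  3P = (3, 6)
  4P = (3, 17)
  5P = (22, 21)
  6P = (2, 4)
  7P = O

ord(P) = 7


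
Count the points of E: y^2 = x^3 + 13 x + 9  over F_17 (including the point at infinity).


For each x in F_17, count y with y^2 = x^3 + 13 x + 9 mod 17:
  x = 0: RHS = 9, y in [3, 14]  -> 2 point(s)
  x = 2: RHS = 9, y in [3, 14]  -> 2 point(s)
  x = 7: RHS = 1, y in [1, 16]  -> 2 point(s)
  x = 8: RHS = 13, y in [8, 9]  -> 2 point(s)
  x = 10: RHS = 0, y in [0]  -> 1 point(s)
  x = 11: RHS = 4, y in [2, 15]  -> 2 point(s)
  x = 15: RHS = 9, y in [3, 14]  -> 2 point(s)
Affine points: 13. Add the point at infinity: total = 14.

#E(F_17) = 14


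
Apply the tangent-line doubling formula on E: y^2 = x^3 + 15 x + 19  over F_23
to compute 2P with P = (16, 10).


Doubling: s = (3 x1^2 + a) / (2 y1)
s = (3*16^2 + 15) / (2*10) mod 23 = 15
x3 = s^2 - 2 x1 mod 23 = 15^2 - 2*16 = 9
y3 = s (x1 - x3) - y1 mod 23 = 15 * (16 - 9) - 10 = 3

2P = (9, 3)


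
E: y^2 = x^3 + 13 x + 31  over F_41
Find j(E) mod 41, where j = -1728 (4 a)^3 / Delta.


Delta = -16(4 a^3 + 27 b^2) mod 41 = 36
-1728 * (4 a)^3 = -1728 * (4*13)^3 mod 41 = 9
j = 9 * 36^(-1) mod 41 = 31

j = 31 (mod 41)


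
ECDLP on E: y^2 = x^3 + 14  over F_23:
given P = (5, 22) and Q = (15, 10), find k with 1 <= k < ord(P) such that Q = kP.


Enumerate multiples of P until we hit Q = (15, 10):
  1P = (5, 22)
  2P = (22, 6)
  3P = (21, 12)
  4P = (15, 13)
  5P = (16, 4)
  6P = (10, 5)
  7P = (3, 8)
  8P = (18, 2)
  9P = (4, 3)
  10P = (7, 9)
  11P = (13, 7)
  12P = (6, 0)
  13P = (13, 16)
  14P = (7, 14)
  15P = (4, 20)
  16P = (18, 21)
  17P = (3, 15)
  18P = (10, 18)
  19P = (16, 19)
  20P = (15, 10)
Match found at i = 20.

k = 20


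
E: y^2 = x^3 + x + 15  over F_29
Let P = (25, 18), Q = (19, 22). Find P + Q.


P != Q, so use the chord formula.
s = (y2 - y1) / (x2 - x1) = (4) / (23) mod 29 = 9
x3 = s^2 - x1 - x2 mod 29 = 9^2 - 25 - 19 = 8
y3 = s (x1 - x3) - y1 mod 29 = 9 * (25 - 8) - 18 = 19

P + Q = (8, 19)


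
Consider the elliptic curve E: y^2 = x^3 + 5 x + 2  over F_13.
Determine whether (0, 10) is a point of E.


Check whether y^2 = x^3 + 5 x + 2 (mod 13) for (x, y) = (0, 10).
LHS: y^2 = 10^2 mod 13 = 9
RHS: x^3 + 5 x + 2 = 0^3 + 5*0 + 2 mod 13 = 2
LHS != RHS

No, not on the curve


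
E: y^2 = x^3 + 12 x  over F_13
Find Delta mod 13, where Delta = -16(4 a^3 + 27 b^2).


4 a^3 + 27 b^2 = 4*12^3 + 27*0^2 = 6912 + 0 = 6912
Delta = -16 * (6912) = -110592
Delta mod 13 = 12

Delta = 12 (mod 13)


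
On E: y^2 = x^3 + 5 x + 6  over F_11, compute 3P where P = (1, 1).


k = 3 = 11_2 (binary, LSB first: 11)
Double-and-add from P = (1, 1):
  bit 0 = 1: acc = O + (1, 1) = (1, 1)
  bit 1 = 1: acc = (1, 1) + (3, 2) = (10, 0)

3P = (10, 0)


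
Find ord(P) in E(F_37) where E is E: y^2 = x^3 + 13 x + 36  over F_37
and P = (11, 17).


Compute successive multiples of P until we hit O:
  1P = (11, 17)
  2P = (19, 36)
  3P = (19, 1)
  4P = (11, 20)
  5P = O

ord(P) = 5


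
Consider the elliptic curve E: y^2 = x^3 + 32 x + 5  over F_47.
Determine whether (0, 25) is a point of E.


Check whether y^2 = x^3 + 32 x + 5 (mod 47) for (x, y) = (0, 25).
LHS: y^2 = 25^2 mod 47 = 14
RHS: x^3 + 32 x + 5 = 0^3 + 32*0 + 5 mod 47 = 5
LHS != RHS

No, not on the curve


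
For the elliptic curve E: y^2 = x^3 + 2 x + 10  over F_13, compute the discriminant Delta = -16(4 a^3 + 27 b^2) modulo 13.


4 a^3 + 27 b^2 = 4*2^3 + 27*10^2 = 32 + 2700 = 2732
Delta = -16 * (2732) = -43712
Delta mod 13 = 7

Delta = 7 (mod 13)


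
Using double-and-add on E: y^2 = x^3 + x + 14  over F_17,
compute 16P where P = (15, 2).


k = 16 = 10000_2 (binary, LSB first: 00001)
Double-and-add from P = (15, 2):
  bit 0 = 0: acc unchanged = O
  bit 1 = 0: acc unchanged = O
  bit 2 = 0: acc unchanged = O
  bit 3 = 0: acc unchanged = O
  bit 4 = 1: acc = O + (15, 15) = (15, 15)

16P = (15, 15)


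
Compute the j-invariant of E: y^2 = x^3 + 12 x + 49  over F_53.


Delta = -16(4 a^3 + 27 b^2) mod 53 = 50
-1728 * (4 a)^3 = -1728 * (4*12)^3 mod 53 = 25
j = 25 * 50^(-1) mod 53 = 27

j = 27 (mod 53)


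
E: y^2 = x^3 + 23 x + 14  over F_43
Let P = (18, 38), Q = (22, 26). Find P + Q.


P != Q, so use the chord formula.
s = (y2 - y1) / (x2 - x1) = (31) / (4) mod 43 = 40
x3 = s^2 - x1 - x2 mod 43 = 40^2 - 18 - 22 = 12
y3 = s (x1 - x3) - y1 mod 43 = 40 * (18 - 12) - 38 = 30

P + Q = (12, 30)


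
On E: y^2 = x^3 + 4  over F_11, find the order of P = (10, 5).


Compute successive multiples of P until we hit O:
  1P = (10, 5)
  2P = (0, 9)
  3P = (6, 0)
  4P = (0, 2)
  5P = (10, 6)
  6P = O

ord(P) = 6


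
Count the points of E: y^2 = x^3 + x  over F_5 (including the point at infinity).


For each x in F_5, count y with y^2 = x^3 + 1 x + 0 mod 5:
  x = 0: RHS = 0, y in [0]  -> 1 point(s)
  x = 2: RHS = 0, y in [0]  -> 1 point(s)
  x = 3: RHS = 0, y in [0]  -> 1 point(s)
Affine points: 3. Add the point at infinity: total = 4.

#E(F_5) = 4


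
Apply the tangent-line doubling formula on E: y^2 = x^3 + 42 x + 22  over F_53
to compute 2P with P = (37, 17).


Doubling: s = (3 x1^2 + a) / (2 y1)
s = (3*37^2 + 42) / (2*17) mod 53 = 2
x3 = s^2 - 2 x1 mod 53 = 2^2 - 2*37 = 36
y3 = s (x1 - x3) - y1 mod 53 = 2 * (37 - 36) - 17 = 38

2P = (36, 38)


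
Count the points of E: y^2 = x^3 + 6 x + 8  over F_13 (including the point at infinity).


For each x in F_13, count y with y^2 = x^3 + 6 x + 8 mod 13:
  x = 3: RHS = 1, y in [1, 12]  -> 2 point(s)
  x = 6: RHS = 0, y in [0]  -> 1 point(s)
  x = 7: RHS = 3, y in [4, 9]  -> 2 point(s)
  x = 8: RHS = 9, y in [3, 10]  -> 2 point(s)
  x = 11: RHS = 1, y in [1, 12]  -> 2 point(s)
  x = 12: RHS = 1, y in [1, 12]  -> 2 point(s)
Affine points: 11. Add the point at infinity: total = 12.

#E(F_13) = 12
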